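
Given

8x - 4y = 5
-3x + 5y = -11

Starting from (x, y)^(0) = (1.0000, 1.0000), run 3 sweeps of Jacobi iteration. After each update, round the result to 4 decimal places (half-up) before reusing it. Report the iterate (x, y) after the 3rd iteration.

(-0.1375, -2.3050)

Iteration 1:
  x = (5 - (-4)·1.0000) / (8) = 1.1250
  y = (-11 - (-3)·1.0000) / (5) = -1.6000
Iteration 2:
  x = (5 - (-4)·-1.6000) / (8) = -0.1750
  y = (-11 - (-3)·1.1250) / (5) = -1.5250
Iteration 3:
  x = (5 - (-4)·-1.5250) / (8) = -0.1375
  y = (-11 - (-3)·-0.1750) / (5) = -2.3050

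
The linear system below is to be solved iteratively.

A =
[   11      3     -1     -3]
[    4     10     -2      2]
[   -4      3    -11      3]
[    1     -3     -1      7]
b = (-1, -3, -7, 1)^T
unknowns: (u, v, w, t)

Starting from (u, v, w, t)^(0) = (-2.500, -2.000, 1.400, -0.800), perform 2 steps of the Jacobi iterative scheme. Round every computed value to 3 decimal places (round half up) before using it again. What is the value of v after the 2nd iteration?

-0.258

Iteration 1:
  u = (-1 - (3)·-2.000 - (-1)·1.400 - (-3)·-0.800) / (11) = 0.364
  v = (-3 - (4)·-2.500 - (-2)·1.400 - (2)·-0.800) / (10) = 1.140
  w = (-7 - (-4)·-2.500 - (3)·-2.000 - (3)·-0.800) / (-11) = 0.782
  t = (1 - (1)·-2.500 - (-3)·-2.000 - (-1)·1.400) / (7) = -0.157
Iteration 2:
  u = (-1 - (3)·1.140 - (-1)·0.782 - (-3)·-0.157) / (11) = -0.374
  v = (-3 - (4)·0.364 - (-2)·0.782 - (2)·-0.157) / (10) = -0.258
  w = (-7 - (-4)·0.364 - (3)·1.140 - (3)·-0.157) / (-11) = 0.772
  t = (1 - (1)·0.364 - (-3)·1.140 - (-1)·0.782) / (7) = 0.691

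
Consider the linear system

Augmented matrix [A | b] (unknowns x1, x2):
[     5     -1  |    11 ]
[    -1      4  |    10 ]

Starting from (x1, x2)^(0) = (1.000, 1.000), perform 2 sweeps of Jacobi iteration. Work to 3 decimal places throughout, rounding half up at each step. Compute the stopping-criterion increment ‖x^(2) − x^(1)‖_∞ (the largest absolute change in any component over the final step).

0.350

Iteration 1:
  x1 = (11 - (-1)·1.000) / (5) = 2.400
  x2 = (10 - (-1)·1.000) / (4) = 2.750
Iteration 2:
  x1 = (11 - (-1)·2.750) / (5) = 2.750
  x2 = (10 - (-1)·2.400) / (4) = 3.100
Change: (0.350, 0.350) → max |·| = 0.350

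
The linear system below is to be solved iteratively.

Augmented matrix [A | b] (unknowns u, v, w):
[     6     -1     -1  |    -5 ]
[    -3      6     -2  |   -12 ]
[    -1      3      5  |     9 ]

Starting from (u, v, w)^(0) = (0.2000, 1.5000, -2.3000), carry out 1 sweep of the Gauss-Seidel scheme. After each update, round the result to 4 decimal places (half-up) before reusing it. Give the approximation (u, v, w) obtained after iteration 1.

(-0.9667, -3.2500, 3.5567)

Iteration 1:
  u = (-5 - (-1)·1.5000 - (-1)·-2.3000) / (6) = -0.9667
  v = (-12 - (-3)·-0.9667 - (-2)·-2.3000) / (6) = -3.2500
  w = (9 - (-1)·-0.9667 - (3)·-3.2500) / (5) = 3.5567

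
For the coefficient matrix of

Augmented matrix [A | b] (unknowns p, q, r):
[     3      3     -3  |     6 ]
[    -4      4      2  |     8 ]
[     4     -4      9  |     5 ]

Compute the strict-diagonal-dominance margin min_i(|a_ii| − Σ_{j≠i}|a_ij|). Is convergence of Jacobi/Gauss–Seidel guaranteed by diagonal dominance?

row 1: |3| − (3+3) = -3
row 2: |4| − (4+2) = -2
row 3: |9| − (4+4) = 1
minimum over rows = -3 → not strictly diagonally dominant

-3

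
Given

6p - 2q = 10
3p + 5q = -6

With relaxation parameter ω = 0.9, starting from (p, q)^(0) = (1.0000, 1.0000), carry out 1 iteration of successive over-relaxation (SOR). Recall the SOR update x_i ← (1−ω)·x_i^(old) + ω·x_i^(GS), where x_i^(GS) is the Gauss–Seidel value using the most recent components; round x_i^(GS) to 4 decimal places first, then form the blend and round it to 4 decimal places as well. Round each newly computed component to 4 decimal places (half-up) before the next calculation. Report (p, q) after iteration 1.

Iteration 1:
  p: GS value = (10 - (-2)·1.0000) / (6) = 2.0000;  p ← (1−ω)·1.0000 + ω·2.0000 = 1.9000
  q: GS value = (-6 - (3)·1.9000) / (5) = -2.3400;  q ← (1−ω)·1.0000 + ω·-2.3400 = -2.0060

(1.9000, -2.0060)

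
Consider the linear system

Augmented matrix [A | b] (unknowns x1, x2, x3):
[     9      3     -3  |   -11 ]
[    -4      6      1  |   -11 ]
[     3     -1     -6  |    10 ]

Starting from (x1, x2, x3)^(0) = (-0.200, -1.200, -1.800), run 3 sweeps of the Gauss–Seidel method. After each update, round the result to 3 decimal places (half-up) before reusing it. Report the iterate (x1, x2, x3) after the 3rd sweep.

Iteration 1:
  x1 = (-11 - (3)·-1.200 - (-3)·-1.800) / (9) = -1.422
  x2 = (-11 - (-4)·-1.422 - (1)·-1.800) / (6) = -2.481
  x3 = (10 - (3)·-1.422 - (-1)·-2.481) / (-6) = -1.964
Iteration 2:
  x1 = (-11 - (3)·-2.481 - (-3)·-1.964) / (9) = -1.050
  x2 = (-11 - (-4)·-1.050 - (1)·-1.964) / (6) = -2.206
  x3 = (10 - (3)·-1.050 - (-1)·-2.206) / (-6) = -1.824
Iteration 3:
  x1 = (-11 - (3)·-2.206 - (-3)·-1.824) / (9) = -1.095
  x2 = (-11 - (-4)·-1.095 - (1)·-1.824) / (6) = -2.259
  x3 = (10 - (3)·-1.095 - (-1)·-2.259) / (-6) = -1.838

(-1.095, -2.259, -1.838)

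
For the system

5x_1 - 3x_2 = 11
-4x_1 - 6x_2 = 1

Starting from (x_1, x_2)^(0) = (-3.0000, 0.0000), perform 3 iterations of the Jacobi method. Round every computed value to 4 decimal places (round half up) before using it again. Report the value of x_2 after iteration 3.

-2.3667

Iteration 1:
  x_1 = (11 - (-3)·0.0000) / (5) = 2.2000
  x_2 = (1 - (-4)·-3.0000) / (-6) = 1.8333
Iteration 2:
  x_1 = (11 - (-3)·1.8333) / (5) = 3.3000
  x_2 = (1 - (-4)·2.2000) / (-6) = -1.6333
Iteration 3:
  x_1 = (11 - (-3)·-1.6333) / (5) = 1.2200
  x_2 = (1 - (-4)·3.3000) / (-6) = -2.3667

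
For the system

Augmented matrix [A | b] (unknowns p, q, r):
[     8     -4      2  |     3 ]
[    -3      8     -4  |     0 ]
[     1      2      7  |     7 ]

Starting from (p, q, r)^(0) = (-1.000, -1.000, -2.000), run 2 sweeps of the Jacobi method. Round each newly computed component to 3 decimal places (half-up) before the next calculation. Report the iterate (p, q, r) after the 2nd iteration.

Iteration 1:
  p = (3 - (-4)·-1.000 - (2)·-2.000) / (8) = 0.375
  q = (0 - (-3)·-1.000 - (-4)·-2.000) / (8) = -1.375
  r = (7 - (1)·-1.000 - (2)·-1.000) / (7) = 1.429
Iteration 2:
  p = (3 - (-4)·-1.375 - (2)·1.429) / (8) = -0.670
  q = (0 - (-3)·0.375 - (-4)·1.429) / (8) = 0.855
  r = (7 - (1)·0.375 - (2)·-1.375) / (7) = 1.339

(-0.670, 0.855, 1.339)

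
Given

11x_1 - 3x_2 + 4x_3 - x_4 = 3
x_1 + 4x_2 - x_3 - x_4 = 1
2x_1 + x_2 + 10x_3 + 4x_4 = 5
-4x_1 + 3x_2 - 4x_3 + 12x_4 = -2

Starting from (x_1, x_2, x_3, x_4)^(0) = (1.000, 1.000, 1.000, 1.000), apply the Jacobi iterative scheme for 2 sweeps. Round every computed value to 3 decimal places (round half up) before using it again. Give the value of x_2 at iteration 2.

Iteration 1:
  x_1 = (3 - (-3)·1.000 - (4)·1.000 - (-1)·1.000) / (11) = 0.273
  x_2 = (1 - (1)·1.000 - (-1)·1.000 - (-1)·1.000) / (4) = 0.500
  x_3 = (5 - (2)·1.000 - (1)·1.000 - (4)·1.000) / (10) = -0.200
  x_4 = (-2 - (-4)·1.000 - (3)·1.000 - (-4)·1.000) / (12) = 0.250
Iteration 2:
  x_1 = (3 - (-3)·0.500 - (4)·-0.200 - (-1)·0.250) / (11) = 0.505
  x_2 = (1 - (1)·0.273 - (-1)·-0.200 - (-1)·0.250) / (4) = 0.194
  x_3 = (5 - (2)·0.273 - (1)·0.500 - (4)·0.250) / (10) = 0.295
  x_4 = (-2 - (-4)·0.273 - (3)·0.500 - (-4)·-0.200) / (12) = -0.267

0.194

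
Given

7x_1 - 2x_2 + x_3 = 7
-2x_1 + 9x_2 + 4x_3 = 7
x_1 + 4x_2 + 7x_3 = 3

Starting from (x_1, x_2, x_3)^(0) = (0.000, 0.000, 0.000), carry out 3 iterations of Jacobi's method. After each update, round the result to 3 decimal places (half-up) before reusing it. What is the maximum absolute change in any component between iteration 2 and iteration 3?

0.297

Iteration 1:
  x_1 = (7 - (-2)·0.000 - (1)·0.000) / (7) = 1.000
  x_2 = (7 - (-2)·0.000 - (4)·0.000) / (9) = 0.778
  x_3 = (3 - (1)·0.000 - (4)·0.000) / (7) = 0.429
Iteration 2:
  x_1 = (7 - (-2)·0.778 - (1)·0.429) / (7) = 1.161
  x_2 = (7 - (-2)·1.000 - (4)·0.429) / (9) = 0.809
  x_3 = (3 - (1)·1.000 - (4)·0.778) / (7) = -0.159
Iteration 3:
  x_1 = (7 - (-2)·0.809 - (1)·-0.159) / (7) = 1.254
  x_2 = (7 - (-2)·1.161 - (4)·-0.159) / (9) = 1.106
  x_3 = (3 - (1)·1.161 - (4)·0.809) / (7) = -0.200
Change: (0.093, 0.297, -0.041) → max |·| = 0.297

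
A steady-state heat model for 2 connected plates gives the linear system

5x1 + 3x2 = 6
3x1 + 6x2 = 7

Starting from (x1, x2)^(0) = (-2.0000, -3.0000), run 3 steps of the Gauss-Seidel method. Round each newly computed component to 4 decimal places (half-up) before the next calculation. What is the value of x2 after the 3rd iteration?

Iteration 1:
  x1 = (6 - (3)·-3.0000) / (5) = 3.0000
  x2 = (7 - (3)·3.0000) / (6) = -0.3333
Iteration 2:
  x1 = (6 - (3)·-0.3333) / (5) = 1.4000
  x2 = (7 - (3)·1.4000) / (6) = 0.4667
Iteration 3:
  x1 = (6 - (3)·0.4667) / (5) = 0.9200
  x2 = (7 - (3)·0.9200) / (6) = 0.7067

0.7067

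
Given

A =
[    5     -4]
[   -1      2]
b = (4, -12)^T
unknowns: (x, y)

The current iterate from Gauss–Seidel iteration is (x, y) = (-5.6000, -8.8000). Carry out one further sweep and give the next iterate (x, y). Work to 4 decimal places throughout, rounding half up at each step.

One sweep:
  x = (4 - (-4)·-8.8000) / (5) = -6.2400
  y = (-12 - (-1)·-6.2400) / (2) = -9.1200

(-6.2400, -9.1200)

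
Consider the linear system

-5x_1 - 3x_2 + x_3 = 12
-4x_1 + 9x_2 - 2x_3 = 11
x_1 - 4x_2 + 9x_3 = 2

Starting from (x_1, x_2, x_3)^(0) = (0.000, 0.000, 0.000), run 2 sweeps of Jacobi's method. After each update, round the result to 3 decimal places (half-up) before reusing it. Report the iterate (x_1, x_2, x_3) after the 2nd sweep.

(-3.089, 0.205, 1.032)

Iteration 1:
  x_1 = (12 - (-3)·0.000 - (1)·0.000) / (-5) = -2.400
  x_2 = (11 - (-4)·0.000 - (-2)·0.000) / (9) = 1.222
  x_3 = (2 - (1)·0.000 - (-4)·0.000) / (9) = 0.222
Iteration 2:
  x_1 = (12 - (-3)·1.222 - (1)·0.222) / (-5) = -3.089
  x_2 = (11 - (-4)·-2.400 - (-2)·0.222) / (9) = 0.205
  x_3 = (2 - (1)·-2.400 - (-4)·1.222) / (9) = 1.032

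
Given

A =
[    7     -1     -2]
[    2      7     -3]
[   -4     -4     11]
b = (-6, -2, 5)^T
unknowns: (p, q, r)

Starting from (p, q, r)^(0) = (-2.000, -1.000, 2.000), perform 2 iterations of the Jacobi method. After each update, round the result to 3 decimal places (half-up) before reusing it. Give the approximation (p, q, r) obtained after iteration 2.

(-0.876, -0.436, 0.714)

Iteration 1:
  p = (-6 - (-1)·-1.000 - (-2)·2.000) / (7) = -0.429
  q = (-2 - (2)·-2.000 - (-3)·2.000) / (7) = 1.143
  r = (5 - (-4)·-2.000 - (-4)·-1.000) / (11) = -0.636
Iteration 2:
  p = (-6 - (-1)·1.143 - (-2)·-0.636) / (7) = -0.876
  q = (-2 - (2)·-0.429 - (-3)·-0.636) / (7) = -0.436
  r = (5 - (-4)·-0.429 - (-4)·1.143) / (11) = 0.714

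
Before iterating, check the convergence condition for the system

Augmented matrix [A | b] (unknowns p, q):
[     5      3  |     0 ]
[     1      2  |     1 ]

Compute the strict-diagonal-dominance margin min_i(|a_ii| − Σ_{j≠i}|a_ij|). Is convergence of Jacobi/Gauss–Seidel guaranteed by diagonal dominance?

row 1: |5| − (3) = 2
row 2: |2| − (1) = 1
minimum over rows = 1 → strictly diagonally dominant (convergence guaranteed)

1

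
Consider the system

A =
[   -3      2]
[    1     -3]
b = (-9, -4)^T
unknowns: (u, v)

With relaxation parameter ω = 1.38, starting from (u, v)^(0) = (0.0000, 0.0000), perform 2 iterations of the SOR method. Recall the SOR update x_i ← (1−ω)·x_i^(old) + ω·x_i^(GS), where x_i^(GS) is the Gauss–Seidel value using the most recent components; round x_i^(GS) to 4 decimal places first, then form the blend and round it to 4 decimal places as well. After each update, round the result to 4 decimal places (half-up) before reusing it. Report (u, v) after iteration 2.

Iteration 1:
  u: GS value = (-9 - (2)·0.0000) / (-3) = 3.0000;  u ← (1−ω)·0.0000 + ω·3.0000 = 4.1400
  v: GS value = (-4 - (1)·4.1400) / (-3) = 2.7133;  v ← (1−ω)·0.0000 + ω·2.7133 = 3.7444
Iteration 2:
  u: GS value = (-9 - (2)·3.7444) / (-3) = 5.4963;  u ← (1−ω)·4.1400 + ω·5.4963 = 6.0117
  v: GS value = (-4 - (1)·6.0117) / (-3) = 3.3372;  v ← (1−ω)·3.7444 + ω·3.3372 = 3.1825

(6.0117, 3.1825)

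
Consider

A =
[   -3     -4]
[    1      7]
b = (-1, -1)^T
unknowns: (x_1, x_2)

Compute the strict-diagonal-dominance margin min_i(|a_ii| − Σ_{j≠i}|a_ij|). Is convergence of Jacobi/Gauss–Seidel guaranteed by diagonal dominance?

-1

row 1: |-3| − (4) = -1
row 2: |7| − (1) = 6
minimum over rows = -1 → not strictly diagonally dominant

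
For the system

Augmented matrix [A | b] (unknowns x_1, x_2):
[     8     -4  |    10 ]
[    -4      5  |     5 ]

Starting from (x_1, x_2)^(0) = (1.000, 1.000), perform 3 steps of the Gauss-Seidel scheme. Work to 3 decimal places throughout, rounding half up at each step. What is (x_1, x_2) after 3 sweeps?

Iteration 1:
  x_1 = (10 - (-4)·1.000) / (8) = 1.750
  x_2 = (5 - (-4)·1.750) / (5) = 2.400
Iteration 2:
  x_1 = (10 - (-4)·2.400) / (8) = 2.450
  x_2 = (5 - (-4)·2.450) / (5) = 2.960
Iteration 3:
  x_1 = (10 - (-4)·2.960) / (8) = 2.730
  x_2 = (5 - (-4)·2.730) / (5) = 3.184

(2.730, 3.184)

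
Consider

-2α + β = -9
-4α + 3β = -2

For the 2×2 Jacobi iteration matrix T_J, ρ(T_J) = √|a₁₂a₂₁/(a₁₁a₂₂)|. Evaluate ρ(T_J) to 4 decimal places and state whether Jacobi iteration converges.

0.8165

a₁₂a₂₁/(a₁₁a₂₂) = (1)·(-4) / ((-2)·(3)) = 0.666667
ρ = √|0.666667| = √0.666667 = 0.8165
ρ < 1, so Jacobi converges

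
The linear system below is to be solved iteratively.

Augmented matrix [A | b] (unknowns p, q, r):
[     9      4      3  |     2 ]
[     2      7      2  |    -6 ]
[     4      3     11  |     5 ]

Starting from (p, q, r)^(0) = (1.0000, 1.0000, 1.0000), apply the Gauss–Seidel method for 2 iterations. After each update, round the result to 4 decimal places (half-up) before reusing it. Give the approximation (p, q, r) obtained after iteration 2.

(0.3513, -1.2218, 0.6600)

Iteration 1:
  p = (2 - (4)·1.0000 - (3)·1.0000) / (9) = -0.5556
  q = (-6 - (2)·-0.5556 - (2)·1.0000) / (7) = -0.9841
  r = (5 - (4)·-0.5556 - (3)·-0.9841) / (11) = 0.9250
Iteration 2:
  p = (2 - (4)·-0.9841 - (3)·0.9250) / (9) = 0.3513
  q = (-6 - (2)·0.3513 - (2)·0.9250) / (7) = -1.2218
  r = (5 - (4)·0.3513 - (3)·-1.2218) / (11) = 0.6600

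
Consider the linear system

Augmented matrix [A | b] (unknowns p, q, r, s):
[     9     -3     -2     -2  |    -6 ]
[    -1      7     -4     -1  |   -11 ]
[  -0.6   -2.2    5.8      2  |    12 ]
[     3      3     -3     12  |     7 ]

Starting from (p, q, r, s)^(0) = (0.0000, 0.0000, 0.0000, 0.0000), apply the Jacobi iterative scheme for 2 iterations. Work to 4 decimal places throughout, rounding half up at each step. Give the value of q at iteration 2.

-0.4011

Iteration 1:
  p = (-6 - (-3)·0.0000 - (-2)·0.0000 - (-2)·0.0000) / (9) = -0.6667
  q = (-11 - (-1)·0.0000 - (-4)·0.0000 - (-1)·0.0000) / (7) = -1.5714
  r = (12 - (-0.6)·0.0000 - (-2.2)·0.0000 - (2)·0.0000) / (5.8) = 2.0690
  s = (7 - (3)·0.0000 - (3)·0.0000 - (-3)·0.0000) / (12) = 0.5833
Iteration 2:
  p = (-6 - (-3)·-1.5714 - (-2)·2.0690 - (-2)·0.5833) / (9) = -0.6011
  q = (-11 - (-1)·-0.6667 - (-4)·2.0690 - (-1)·0.5833) / (7) = -0.4011
  r = (12 - (-0.6)·-0.6667 - (-2.2)·-1.5714 - (2)·0.5833) / (5.8) = 1.2028
  s = (7 - (3)·-0.6667 - (3)·-1.5714 - (-3)·2.0690) / (12) = 1.6601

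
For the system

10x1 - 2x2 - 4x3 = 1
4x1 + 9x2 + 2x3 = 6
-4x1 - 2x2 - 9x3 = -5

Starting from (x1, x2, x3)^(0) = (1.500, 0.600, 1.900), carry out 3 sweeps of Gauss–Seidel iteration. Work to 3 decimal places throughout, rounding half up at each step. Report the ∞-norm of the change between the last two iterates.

Iteration 1:
  x1 = (1 - (-2)·0.600 - (-4)·1.900) / (10) = 0.980
  x2 = (6 - (4)·0.980 - (2)·1.900) / (9) = -0.191
  x3 = (-5 - (-4)·0.980 - (-2)·-0.191) / (-9) = 0.162
Iteration 2:
  x1 = (1 - (-2)·-0.191 - (-4)·0.162) / (10) = 0.127
  x2 = (6 - (4)·0.127 - (2)·0.162) / (9) = 0.574
  x3 = (-5 - (-4)·0.127 - (-2)·0.574) / (-9) = 0.372
Iteration 3:
  x1 = (1 - (-2)·0.574 - (-4)·0.372) / (10) = 0.364
  x2 = (6 - (4)·0.364 - (2)·0.372) / (9) = 0.422
  x3 = (-5 - (-4)·0.364 - (-2)·0.422) / (-9) = 0.300
Change: (0.237, -0.152, -0.072) → max |·| = 0.237

0.237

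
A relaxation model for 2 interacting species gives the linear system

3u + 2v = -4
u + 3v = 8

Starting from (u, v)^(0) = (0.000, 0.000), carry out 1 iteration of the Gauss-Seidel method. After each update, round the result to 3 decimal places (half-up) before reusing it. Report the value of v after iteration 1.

3.111

Iteration 1:
  u = (-4 - (2)·0.000) / (3) = -1.333
  v = (8 - (1)·-1.333) / (3) = 3.111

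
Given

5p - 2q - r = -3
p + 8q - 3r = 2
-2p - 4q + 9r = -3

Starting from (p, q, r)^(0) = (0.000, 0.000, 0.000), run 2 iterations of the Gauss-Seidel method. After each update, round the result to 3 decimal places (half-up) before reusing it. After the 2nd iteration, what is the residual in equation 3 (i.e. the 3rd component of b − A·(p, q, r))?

0.001

Iteration 1:
  p = (-3 - (-2)·0.000 - (-1)·0.000) / (5) = -0.600
  q = (2 - (1)·-0.600 - (-3)·0.000) / (8) = 0.325
  r = (-3 - (-2)·-0.600 - (-4)·0.325) / (9) = -0.322
Iteration 2:
  p = (-3 - (-2)·0.325 - (-1)·-0.322) / (5) = -0.534
  q = (2 - (1)·-0.534 - (-3)·-0.322) / (8) = 0.196
  r = (-3 - (-2)·-0.534 - (-4)·0.196) / (9) = -0.365
Residual b − A·x = (-0.303, -0.129, 0.001)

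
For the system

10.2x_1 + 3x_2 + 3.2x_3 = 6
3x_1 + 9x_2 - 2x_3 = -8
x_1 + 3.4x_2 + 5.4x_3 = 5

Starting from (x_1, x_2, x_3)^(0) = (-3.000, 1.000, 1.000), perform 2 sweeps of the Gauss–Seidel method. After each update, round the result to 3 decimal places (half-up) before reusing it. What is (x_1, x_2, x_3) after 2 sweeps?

(0.360, -0.710, 1.306)

Iteration 1:
  x_1 = (6 - (3)·1.000 - (3.2)·1.000) / (10.2) = -0.020
  x_2 = (-8 - (3)·-0.020 - (-2)·1.000) / (9) = -0.660
  x_3 = (5 - (1)·-0.020 - (3.4)·-0.660) / (5.4) = 1.345
Iteration 2:
  x_1 = (6 - (3)·-0.660 - (3.2)·1.345) / (10.2) = 0.360
  x_2 = (-8 - (3)·0.360 - (-2)·1.345) / (9) = -0.710
  x_3 = (5 - (1)·0.360 - (3.4)·-0.710) / (5.4) = 1.306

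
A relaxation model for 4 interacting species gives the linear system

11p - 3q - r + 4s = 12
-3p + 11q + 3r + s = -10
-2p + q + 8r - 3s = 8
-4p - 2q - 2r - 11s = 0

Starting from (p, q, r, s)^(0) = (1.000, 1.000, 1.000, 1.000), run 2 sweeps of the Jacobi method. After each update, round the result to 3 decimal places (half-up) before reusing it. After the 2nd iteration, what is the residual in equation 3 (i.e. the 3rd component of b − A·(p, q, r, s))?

0.929

Iteration 1:
  p = (12 - (-3)·1.000 - (-1)·1.000 - (4)·1.000) / (11) = 1.091
  q = (-10 - (-3)·1.000 - (3)·1.000 - (1)·1.000) / (11) = -1.000
  r = (8 - (-2)·1.000 - (1)·1.000 - (-3)·1.000) / (8) = 1.500
  s = (0 - (-4)·1.000 - (-2)·1.000 - (-2)·1.000) / (-11) = -0.727
Iteration 2:
  p = (12 - (-3)·-1.000 - (-1)·1.500 - (4)·-0.727) / (11) = 1.219
  q = (-10 - (-3)·1.091 - (3)·1.500 - (1)·-0.727) / (11) = -0.955
  r = (8 - (-2)·1.091 - (1)·-1.000 - (-3)·-0.727) / (8) = 1.125
  s = (0 - (-4)·1.091 - (-2)·-1.000 - (-2)·1.500) / (-11) = -0.488
Residual b − A·x = (-1.197, 1.275, 0.929, -0.152)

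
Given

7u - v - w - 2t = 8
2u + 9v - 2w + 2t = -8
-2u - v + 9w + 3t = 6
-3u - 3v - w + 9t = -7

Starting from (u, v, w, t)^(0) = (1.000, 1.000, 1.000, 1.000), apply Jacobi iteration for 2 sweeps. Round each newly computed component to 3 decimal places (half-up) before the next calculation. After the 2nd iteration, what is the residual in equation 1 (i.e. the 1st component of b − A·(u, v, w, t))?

-0.757

Iteration 1:
  u = (8 - (-1)·1.000 - (-1)·1.000 - (-2)·1.000) / (7) = 1.714
  v = (-8 - (2)·1.000 - (-2)·1.000 - (2)·1.000) / (9) = -1.111
  w = (6 - (-2)·1.000 - (-1)·1.000 - (3)·1.000) / (9) = 0.667
  t = (-7 - (-3)·1.000 - (-3)·1.000 - (-1)·1.000) / (9) = 0.000
Iteration 2:
  u = (8 - (-1)·-1.111 - (-1)·0.667 - (-2)·0.000) / (7) = 1.079
  v = (-8 - (2)·1.714 - (-2)·0.667 - (2)·0.000) / (9) = -1.122
  w = (6 - (-2)·1.714 - (-1)·-1.111 - (3)·0.000) / (9) = 0.924
  t = (-7 - (-3)·1.714 - (-3)·-1.111 - (-1)·0.667) / (9) = -0.503
Residual b − A·x = (-0.757, 2.794, 0.229, -1.678)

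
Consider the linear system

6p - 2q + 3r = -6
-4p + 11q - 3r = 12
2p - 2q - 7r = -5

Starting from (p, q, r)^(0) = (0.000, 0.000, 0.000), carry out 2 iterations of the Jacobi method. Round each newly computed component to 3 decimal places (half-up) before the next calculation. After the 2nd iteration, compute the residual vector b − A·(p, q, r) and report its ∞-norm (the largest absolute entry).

1.763

Iteration 1:
  p = (-6 - (-2)·0.000 - (3)·0.000) / (6) = -1.000
  q = (12 - (-4)·0.000 - (-3)·0.000) / (11) = 1.091
  r = (-5 - (2)·0.000 - (-2)·0.000) / (-7) = 0.714
Iteration 2:
  p = (-6 - (-2)·1.091 - (3)·0.714) / (6) = -0.993
  q = (12 - (-4)·-1.000 - (-3)·0.714) / (11) = 0.922
  r = (-5 - (2)·-1.000 - (-2)·1.091) / (-7) = 0.117
Residual b − A·x = (1.451, -1.763, -0.351); ∞-norm = 1.763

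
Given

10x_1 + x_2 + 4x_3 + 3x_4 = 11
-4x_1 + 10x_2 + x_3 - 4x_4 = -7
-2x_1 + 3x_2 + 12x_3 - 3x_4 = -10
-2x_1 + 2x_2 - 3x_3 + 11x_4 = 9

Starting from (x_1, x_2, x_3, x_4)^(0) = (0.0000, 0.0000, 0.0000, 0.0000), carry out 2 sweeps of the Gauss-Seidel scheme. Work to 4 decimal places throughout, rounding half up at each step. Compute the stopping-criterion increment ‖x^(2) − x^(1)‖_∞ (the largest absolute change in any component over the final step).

0.4161

Iteration 1:
  x_1 = (11 - (1)·0.0000 - (4)·0.0000 - (3)·0.0000) / (10) = 1.1000
  x_2 = (-7 - (-4)·1.1000 - (1)·0.0000 - (-4)·0.0000) / (10) = -0.2600
  x_3 = (-10 - (-2)·1.1000 - (3)·-0.2600 - (-3)·0.0000) / (12) = -0.5850
  x_4 = (9 - (-2)·1.1000 - (2)·-0.2600 - (-3)·-0.5850) / (11) = 0.9059
Iteration 2:
  x_1 = (11 - (1)·-0.2600 - (4)·-0.5850 - (3)·0.9059) / (10) = 1.0882
  x_2 = (-7 - (-4)·1.0882 - (1)·-0.5850 - (-4)·0.9059) / (10) = 0.1561
  x_3 = (-10 - (-2)·1.0882 - (3)·0.1561 - (-3)·0.9059) / (12) = -0.4645
  x_4 = (9 - (-2)·1.0882 - (2)·0.1561 - (-3)·-0.4645) / (11) = 0.8610
Change: (-0.0118, 0.4161, 0.1205, -0.0449) → max |·| = 0.4161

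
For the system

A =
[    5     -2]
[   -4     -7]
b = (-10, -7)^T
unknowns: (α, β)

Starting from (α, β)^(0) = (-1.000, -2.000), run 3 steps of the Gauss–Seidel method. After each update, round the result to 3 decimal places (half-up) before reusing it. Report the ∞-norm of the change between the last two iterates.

0.420

Iteration 1:
  α = (-10 - (-2)·-2.000) / (5) = -2.800
  β = (-7 - (-4)·-2.800) / (-7) = 2.600
Iteration 2:
  α = (-10 - (-2)·2.600) / (5) = -0.960
  β = (-7 - (-4)·-0.960) / (-7) = 1.549
Iteration 3:
  α = (-10 - (-2)·1.549) / (5) = -1.380
  β = (-7 - (-4)·-1.380) / (-7) = 1.789
Change: (-0.420, 0.240) → max |·| = 0.420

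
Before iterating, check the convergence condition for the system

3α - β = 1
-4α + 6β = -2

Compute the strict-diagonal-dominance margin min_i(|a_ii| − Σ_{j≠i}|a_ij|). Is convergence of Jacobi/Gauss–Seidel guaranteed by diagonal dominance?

2

row 1: |3| − (1) = 2
row 2: |6| − (4) = 2
minimum over rows = 2 → strictly diagonally dominant (convergence guaranteed)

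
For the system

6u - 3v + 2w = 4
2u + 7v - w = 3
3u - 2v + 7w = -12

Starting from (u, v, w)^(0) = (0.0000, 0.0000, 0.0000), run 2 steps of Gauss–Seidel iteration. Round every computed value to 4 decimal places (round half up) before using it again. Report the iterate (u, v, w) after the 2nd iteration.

(1.4297, -0.2559, -2.4001)

Iteration 1:
  u = (4 - (-3)·0.0000 - (2)·0.0000) / (6) = 0.6667
  v = (3 - (2)·0.6667 - (-1)·0.0000) / (7) = 0.2381
  w = (-12 - (3)·0.6667 - (-2)·0.2381) / (7) = -1.9320
Iteration 2:
  u = (4 - (-3)·0.2381 - (2)·-1.9320) / (6) = 1.4297
  v = (3 - (2)·1.4297 - (-1)·-1.9320) / (7) = -0.2559
  w = (-12 - (3)·1.4297 - (-2)·-0.2559) / (7) = -2.4001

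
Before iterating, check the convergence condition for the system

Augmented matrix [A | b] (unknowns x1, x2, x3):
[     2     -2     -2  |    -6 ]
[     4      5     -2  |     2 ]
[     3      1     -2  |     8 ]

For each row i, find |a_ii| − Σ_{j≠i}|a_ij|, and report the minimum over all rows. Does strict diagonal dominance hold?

-2

row 1: |2| − (2+2) = -2
row 2: |5| − (4+2) = -1
row 3: |-2| − (3+1) = -2
minimum over rows = -2 → not strictly diagonally dominant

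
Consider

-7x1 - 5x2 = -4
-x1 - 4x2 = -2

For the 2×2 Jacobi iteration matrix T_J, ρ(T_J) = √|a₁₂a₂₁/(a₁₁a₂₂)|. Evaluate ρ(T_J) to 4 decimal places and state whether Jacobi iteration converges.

0.4226

a₁₂a₂₁/(a₁₁a₂₂) = (-5)·(-1) / ((-7)·(-4)) = 0.178571
ρ = √|0.178571| = √0.178571 = 0.4226
ρ < 1, so Jacobi converges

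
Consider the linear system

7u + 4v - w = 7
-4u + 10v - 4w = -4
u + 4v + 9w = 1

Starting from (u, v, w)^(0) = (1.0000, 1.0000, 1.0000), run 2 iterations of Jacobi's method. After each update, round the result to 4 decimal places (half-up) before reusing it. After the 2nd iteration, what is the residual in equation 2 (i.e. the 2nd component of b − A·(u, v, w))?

1.8028

Iteration 1:
  u = (7 - (4)·1.0000 - (-1)·1.0000) / (7) = 0.5714
  v = (-4 - (-4)·1.0000 - (-4)·1.0000) / (10) = 0.4000
  w = (1 - (1)·1.0000 - (4)·1.0000) / (9) = -0.4444
Iteration 2:
  u = (7 - (4)·0.4000 - (-1)·-0.4444) / (7) = 0.7079
  v = (-4 - (-4)·0.5714 - (-4)·-0.4444) / (10) = -0.3492
  w = (1 - (1)·0.5714 - (4)·0.4000) / (9) = -0.1302
Residual b − A·x = (3.3113, 1.8028, 2.8607)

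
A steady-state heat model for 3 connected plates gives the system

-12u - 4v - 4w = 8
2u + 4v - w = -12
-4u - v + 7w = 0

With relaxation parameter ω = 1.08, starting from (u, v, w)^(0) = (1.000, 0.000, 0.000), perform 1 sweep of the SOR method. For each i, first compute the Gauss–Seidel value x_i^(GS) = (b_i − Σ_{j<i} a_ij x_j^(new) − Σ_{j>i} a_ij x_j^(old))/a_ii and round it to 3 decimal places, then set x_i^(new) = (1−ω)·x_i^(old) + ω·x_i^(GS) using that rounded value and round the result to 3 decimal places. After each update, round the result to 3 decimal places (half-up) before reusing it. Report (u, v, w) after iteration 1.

Iteration 1:
  u: GS value = (8 - (-4)·0.000 - (-4)·0.000) / (-12) = -0.667;  u ← (1−ω)·1.000 + ω·-0.667 = -0.800
  v: GS value = (-12 - (2)·-0.800 - (-1)·0.000) / (4) = -2.600;  v ← (1−ω)·0.000 + ω·-2.600 = -2.808
  w: GS value = (0 - (-4)·-0.800 - (-1)·-2.808) / (7) = -0.858;  w ← (1−ω)·0.000 + ω·-0.858 = -0.927

(-0.800, -2.808, -0.927)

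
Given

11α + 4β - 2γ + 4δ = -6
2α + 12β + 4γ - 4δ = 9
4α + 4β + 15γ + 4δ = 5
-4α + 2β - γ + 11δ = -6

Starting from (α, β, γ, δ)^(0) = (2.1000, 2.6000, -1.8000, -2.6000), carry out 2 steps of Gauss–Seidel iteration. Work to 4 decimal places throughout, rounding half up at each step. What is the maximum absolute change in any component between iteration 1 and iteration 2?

0.6163

Iteration 1:
  α = (-6 - (4)·2.6000 - (-2)·-1.8000 - (4)·-2.6000) / (11) = -0.8727
  β = (9 - (2)·-0.8727 - (4)·-1.8000 - (-4)·-2.6000) / (12) = 0.6288
  γ = (5 - (4)·-0.8727 - (4)·0.6288 - (4)·-2.6000) / (15) = 1.0917
  δ = (-6 - (-4)·-0.8727 - (2)·0.6288 - (-1)·1.0917) / (11) = -0.8779
Iteration 2:
  α = (-6 - (4)·0.6288 - (-2)·1.0917 - (4)·-0.8779) / (11) = -0.2564
  β = (9 - (2)·-0.2564 - (4)·1.0917 - (-4)·-0.8779) / (12) = 0.1362
  γ = (5 - (4)·-0.2564 - (4)·0.1362 - (4)·-0.8779) / (15) = 0.5995
  δ = (-6 - (-4)·-0.2564 - (2)·0.1362 - (-1)·0.5995) / (11) = -0.6090
Change: (0.6163, -0.4926, -0.4922, 0.2689) → max |·| = 0.6163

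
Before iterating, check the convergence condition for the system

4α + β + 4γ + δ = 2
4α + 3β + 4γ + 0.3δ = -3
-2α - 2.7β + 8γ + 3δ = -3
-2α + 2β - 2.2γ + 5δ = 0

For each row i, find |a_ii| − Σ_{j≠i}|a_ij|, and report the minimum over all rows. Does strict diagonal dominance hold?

row 1: |4| − (1+4+1) = -2
row 2: |3| − (4+4+0.3) = -5.3
row 3: |8| − (2+2.7+3) = 0.3
row 4: |5| − (2+2+2.2) = -1.2
minimum over rows = -5.3 → not strictly diagonally dominant

-5.3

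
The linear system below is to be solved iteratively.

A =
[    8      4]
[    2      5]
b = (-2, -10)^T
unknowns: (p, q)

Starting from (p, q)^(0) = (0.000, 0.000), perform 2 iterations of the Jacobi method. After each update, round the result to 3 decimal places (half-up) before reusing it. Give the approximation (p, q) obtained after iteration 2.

Iteration 1:
  p = (-2 - (4)·0.000) / (8) = -0.250
  q = (-10 - (2)·0.000) / (5) = -2.000
Iteration 2:
  p = (-2 - (4)·-2.000) / (8) = 0.750
  q = (-10 - (2)·-0.250) / (5) = -1.900

(0.750, -1.900)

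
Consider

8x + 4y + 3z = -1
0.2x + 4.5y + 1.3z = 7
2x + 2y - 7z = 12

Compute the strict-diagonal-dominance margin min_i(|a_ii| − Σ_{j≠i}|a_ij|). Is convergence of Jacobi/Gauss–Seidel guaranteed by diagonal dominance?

row 1: |8| − (4+3) = 1
row 2: |4.5| − (0.2+1.3) = 3
row 3: |-7| − (2+2) = 3
minimum over rows = 1 → strictly diagonally dominant (convergence guaranteed)

1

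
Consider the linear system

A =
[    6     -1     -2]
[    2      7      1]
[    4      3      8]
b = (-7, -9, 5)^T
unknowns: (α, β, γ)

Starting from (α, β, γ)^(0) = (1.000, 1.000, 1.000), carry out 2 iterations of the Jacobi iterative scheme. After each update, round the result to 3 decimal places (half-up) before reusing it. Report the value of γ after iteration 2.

1.601

Iteration 1:
  α = (-7 - (-1)·1.000 - (-2)·1.000) / (6) = -0.667
  β = (-9 - (2)·1.000 - (1)·1.000) / (7) = -1.714
  γ = (5 - (4)·1.000 - (3)·1.000) / (8) = -0.250
Iteration 2:
  α = (-7 - (-1)·-1.714 - (-2)·-0.250) / (6) = -1.536
  β = (-9 - (2)·-0.667 - (1)·-0.250) / (7) = -1.059
  γ = (5 - (4)·-0.667 - (3)·-1.714) / (8) = 1.601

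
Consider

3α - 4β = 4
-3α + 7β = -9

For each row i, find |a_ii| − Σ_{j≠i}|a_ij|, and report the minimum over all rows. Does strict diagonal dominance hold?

row 1: |3| − (4) = -1
row 2: |7| − (3) = 4
minimum over rows = -1 → not strictly diagonally dominant

-1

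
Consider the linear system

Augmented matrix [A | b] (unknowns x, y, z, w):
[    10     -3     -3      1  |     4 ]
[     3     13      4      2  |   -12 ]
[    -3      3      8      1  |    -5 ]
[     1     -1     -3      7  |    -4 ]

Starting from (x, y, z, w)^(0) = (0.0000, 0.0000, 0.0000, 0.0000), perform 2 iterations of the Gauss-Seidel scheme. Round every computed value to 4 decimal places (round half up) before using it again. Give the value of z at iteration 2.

-0.1664

Iteration 1:
  x = (4 - (-3)·0.0000 - (-3)·0.0000 - (1)·0.0000) / (10) = 0.4000
  y = (-12 - (3)·0.4000 - (4)·0.0000 - (2)·0.0000) / (13) = -1.0154
  z = (-5 - (-3)·0.4000 - (3)·-1.0154 - (1)·0.0000) / (8) = -0.0942
  w = (-4 - (1)·0.4000 - (-1)·-1.0154 - (-3)·-0.0942) / (7) = -0.8140
Iteration 2:
  x = (4 - (-3)·-1.0154 - (-3)·-0.0942 - (1)·-0.8140) / (10) = 0.1485
  y = (-12 - (3)·0.1485 - (4)·-0.0942 - (2)·-0.8140) / (13) = -0.8031
  z = (-5 - (-3)·0.1485 - (3)·-0.8031 - (1)·-0.8140) / (8) = -0.1664
  w = (-4 - (1)·0.1485 - (-1)·-0.8031 - (-3)·-0.1664) / (7) = -0.7787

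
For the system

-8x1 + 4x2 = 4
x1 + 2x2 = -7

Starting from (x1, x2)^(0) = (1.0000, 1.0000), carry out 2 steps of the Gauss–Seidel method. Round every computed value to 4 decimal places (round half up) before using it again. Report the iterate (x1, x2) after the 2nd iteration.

Iteration 1:
  x1 = (4 - (4)·1.0000) / (-8) = 0.0000
  x2 = (-7 - (1)·0.0000) / (2) = -3.5000
Iteration 2:
  x1 = (4 - (4)·-3.5000) / (-8) = -2.2500
  x2 = (-7 - (1)·-2.2500) / (2) = -2.3750

(-2.2500, -2.3750)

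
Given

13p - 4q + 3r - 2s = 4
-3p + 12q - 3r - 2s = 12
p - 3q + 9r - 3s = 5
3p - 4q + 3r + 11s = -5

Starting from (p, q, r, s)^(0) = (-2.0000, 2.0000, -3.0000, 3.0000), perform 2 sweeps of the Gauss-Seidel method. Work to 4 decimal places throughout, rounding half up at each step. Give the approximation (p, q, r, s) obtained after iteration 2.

Iteration 1:
  p = (4 - (-4)·2.0000 - (3)·-3.0000 - (-2)·3.0000) / (13) = 2.0769
  q = (12 - (-3)·2.0769 - (-3)·-3.0000 - (-2)·3.0000) / (12) = 1.2692
  r = (5 - (1)·2.0769 - (-3)·1.2692 - (-3)·3.0000) / (9) = 1.7479
  s = (-5 - (3)·2.0769 - (-4)·1.2692 - (3)·1.7479) / (11) = -1.0361
Iteration 2:
  p = (4 - (-4)·1.2692 - (3)·1.7479 - (-2)·-1.0361) / (13) = 0.1355
  q = (12 - (-3)·0.1355 - (-3)·1.7479 - (-2)·-1.0361) / (12) = 1.2982
  r = (5 - (1)·0.1355 - (-3)·1.2982 - (-3)·-1.0361) / (9) = 0.6279
  s = (-5 - (3)·0.1355 - (-4)·1.2982 - (3)·0.6279) / (11) = -0.1907

(0.1355, 1.2982, 0.6279, -0.1907)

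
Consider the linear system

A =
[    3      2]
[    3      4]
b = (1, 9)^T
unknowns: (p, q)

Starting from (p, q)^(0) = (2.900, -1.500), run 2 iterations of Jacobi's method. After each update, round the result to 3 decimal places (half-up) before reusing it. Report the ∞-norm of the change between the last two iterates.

1.175

Iteration 1:
  p = (1 - (2)·-1.500) / (3) = 1.333
  q = (9 - (3)·2.900) / (4) = 0.075
Iteration 2:
  p = (1 - (2)·0.075) / (3) = 0.283
  q = (9 - (3)·1.333) / (4) = 1.250
Change: (-1.050, 1.175) → max |·| = 1.175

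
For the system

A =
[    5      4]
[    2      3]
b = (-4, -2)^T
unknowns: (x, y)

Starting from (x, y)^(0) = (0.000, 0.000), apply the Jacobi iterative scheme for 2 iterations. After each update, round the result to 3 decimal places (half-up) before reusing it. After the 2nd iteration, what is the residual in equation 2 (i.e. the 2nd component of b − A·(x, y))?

Iteration 1:
  x = (-4 - (4)·0.000) / (5) = -0.800
  y = (-2 - (2)·0.000) / (3) = -0.667
Iteration 2:
  x = (-4 - (4)·-0.667) / (5) = -0.266
  y = (-2 - (2)·-0.800) / (3) = -0.133
Residual b − A·x = (-2.138, -1.069)

-1.069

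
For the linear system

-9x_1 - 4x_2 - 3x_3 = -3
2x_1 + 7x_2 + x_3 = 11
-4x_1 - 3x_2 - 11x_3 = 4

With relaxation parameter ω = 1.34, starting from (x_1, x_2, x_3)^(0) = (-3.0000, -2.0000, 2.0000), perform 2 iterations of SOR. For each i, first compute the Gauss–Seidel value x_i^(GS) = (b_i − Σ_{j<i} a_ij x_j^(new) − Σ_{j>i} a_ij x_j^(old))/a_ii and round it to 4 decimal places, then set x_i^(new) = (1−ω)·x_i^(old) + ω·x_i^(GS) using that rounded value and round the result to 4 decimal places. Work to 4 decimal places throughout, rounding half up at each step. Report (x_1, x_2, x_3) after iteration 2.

(0.0055, 2.0252, -0.3263)

Iteration 1:
  x_1: GS value = (-3 - (-4)·-2.0000 - (-3)·2.0000) / (-9) = 0.5556;  x_1 ← (1−ω)·-3.0000 + ω·0.5556 = 1.7645
  x_2: GS value = (11 - (2)·1.7645 - (1)·2.0000) / (7) = 0.7816;  x_2 ← (1−ω)·-2.0000 + ω·0.7816 = 1.7273
  x_3: GS value = (4 - (-4)·1.7645 - (-3)·1.7273) / (-11) = -1.4764;  x_3 ← (1−ω)·2.0000 + ω·-1.4764 = -2.6584
Iteration 2:
  x_1: GS value = (-3 - (-4)·1.7273 - (-3)·-2.6584) / (-9) = 0.4518;  x_1 ← (1−ω)·1.7645 + ω·0.4518 = 0.0055
  x_2: GS value = (11 - (2)·0.0055 - (1)·-2.6584) / (7) = 1.9496;  x_2 ← (1−ω)·1.7273 + ω·1.9496 = 2.0252
  x_3: GS value = (4 - (-4)·0.0055 - (-3)·2.0252) / (-11) = -0.9180;  x_3 ← (1−ω)·-2.6584 + ω·-0.9180 = -0.3263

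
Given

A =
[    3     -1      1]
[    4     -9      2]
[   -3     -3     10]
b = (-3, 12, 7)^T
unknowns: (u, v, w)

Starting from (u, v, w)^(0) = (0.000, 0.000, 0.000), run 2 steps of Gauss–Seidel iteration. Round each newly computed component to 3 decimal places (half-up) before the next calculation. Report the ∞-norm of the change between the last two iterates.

Iteration 1:
  u = (-3 - (-1)·0.000 - (1)·0.000) / (3) = -1.000
  v = (12 - (4)·-1.000 - (2)·0.000) / (-9) = -1.778
  w = (7 - (-3)·-1.000 - (-3)·-1.778) / (10) = -0.133
Iteration 2:
  u = (-3 - (-1)·-1.778 - (1)·-0.133) / (3) = -1.548
  v = (12 - (4)·-1.548 - (2)·-0.133) / (-9) = -2.051
  w = (7 - (-3)·-1.548 - (-3)·-2.051) / (10) = -0.380
Change: (-0.548, -0.273, -0.247) → max |·| = 0.548

0.548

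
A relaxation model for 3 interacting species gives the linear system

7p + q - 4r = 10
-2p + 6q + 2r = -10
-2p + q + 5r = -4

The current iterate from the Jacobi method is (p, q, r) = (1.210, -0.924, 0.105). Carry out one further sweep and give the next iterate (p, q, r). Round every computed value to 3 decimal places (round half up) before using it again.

One sweep:
  p = (10 - (1)·-0.924 - (-4)·0.105) / (7) = 1.621
  q = (-10 - (-2)·1.210 - (2)·0.105) / (6) = -1.298
  r = (-4 - (-2)·1.210 - (1)·-0.924) / (5) = -0.131

(1.621, -1.298, -0.131)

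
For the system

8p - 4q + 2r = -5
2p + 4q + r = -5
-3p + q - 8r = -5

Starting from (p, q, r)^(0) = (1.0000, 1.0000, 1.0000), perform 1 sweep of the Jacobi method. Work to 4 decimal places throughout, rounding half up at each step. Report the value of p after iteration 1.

-0.3750

Iteration 1:
  p = (-5 - (-4)·1.0000 - (2)·1.0000) / (8) = -0.3750
  q = (-5 - (2)·1.0000 - (1)·1.0000) / (4) = -2.0000
  r = (-5 - (-3)·1.0000 - (1)·1.0000) / (-8) = 0.3750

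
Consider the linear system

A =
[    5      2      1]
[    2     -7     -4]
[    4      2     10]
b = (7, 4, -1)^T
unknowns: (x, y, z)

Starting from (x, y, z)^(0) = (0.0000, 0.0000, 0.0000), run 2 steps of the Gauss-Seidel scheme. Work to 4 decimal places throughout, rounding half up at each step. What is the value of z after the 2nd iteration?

Iteration 1:
  x = (7 - (2)·0.0000 - (1)·0.0000) / (5) = 1.4000
  y = (4 - (2)·1.4000 - (-4)·0.0000) / (-7) = -0.1714
  z = (-1 - (4)·1.4000 - (2)·-0.1714) / (10) = -0.6257
Iteration 2:
  x = (7 - (2)·-0.1714 - (1)·-0.6257) / (5) = 1.5937
  y = (4 - (2)·1.5937 - (-4)·-0.6257) / (-7) = 0.2415
  z = (-1 - (4)·1.5937 - (2)·0.2415) / (10) = -0.7858

-0.7858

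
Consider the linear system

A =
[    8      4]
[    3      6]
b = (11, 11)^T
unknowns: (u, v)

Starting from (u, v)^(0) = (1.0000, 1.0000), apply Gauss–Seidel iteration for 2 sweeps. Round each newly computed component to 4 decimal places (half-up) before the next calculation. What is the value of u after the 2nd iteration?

Iteration 1:
  u = (11 - (4)·1.0000) / (8) = 0.8750
  v = (11 - (3)·0.8750) / (6) = 1.3958
Iteration 2:
  u = (11 - (4)·1.3958) / (8) = 0.6771
  v = (11 - (3)·0.6771) / (6) = 1.4948

0.6771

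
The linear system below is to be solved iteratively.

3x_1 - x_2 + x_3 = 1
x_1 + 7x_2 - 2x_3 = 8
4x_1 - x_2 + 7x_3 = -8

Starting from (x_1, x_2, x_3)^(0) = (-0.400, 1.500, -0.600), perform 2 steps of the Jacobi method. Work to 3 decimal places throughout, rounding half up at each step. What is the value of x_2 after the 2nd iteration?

Iteration 1:
  x_1 = (1 - (-1)·1.500 - (1)·-0.600) / (3) = 1.033
  x_2 = (8 - (1)·-0.400 - (-2)·-0.600) / (7) = 1.029
  x_3 = (-8 - (4)·-0.400 - (-1)·1.500) / (7) = -0.700
Iteration 2:
  x_1 = (1 - (-1)·1.029 - (1)·-0.700) / (3) = 0.910
  x_2 = (8 - (1)·1.033 - (-2)·-0.700) / (7) = 0.795
  x_3 = (-8 - (4)·1.033 - (-1)·1.029) / (7) = -1.586

0.795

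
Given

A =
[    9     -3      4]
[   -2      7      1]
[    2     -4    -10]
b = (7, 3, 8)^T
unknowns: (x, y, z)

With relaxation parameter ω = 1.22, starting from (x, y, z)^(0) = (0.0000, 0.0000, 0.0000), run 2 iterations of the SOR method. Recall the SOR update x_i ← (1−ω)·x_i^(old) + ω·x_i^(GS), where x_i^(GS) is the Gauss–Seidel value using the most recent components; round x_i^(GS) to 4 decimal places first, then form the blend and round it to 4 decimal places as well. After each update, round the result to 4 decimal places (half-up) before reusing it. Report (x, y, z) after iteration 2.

(1.7169, 1.1359, -0.8560)

Iteration 1:
  x: GS value = (7 - (-3)·0.0000 - (4)·0.0000) / (9) = 0.7778;  x ← (1−ω)·0.0000 + ω·0.7778 = 0.9489
  y: GS value = (3 - (-2)·0.9489 - (1)·0.0000) / (7) = 0.6997;  y ← (1−ω)·0.0000 + ω·0.6997 = 0.8536
  z: GS value = (8 - (2)·0.9489 - (-4)·0.8536) / (-10) = -0.9517;  z ← (1−ω)·0.0000 + ω·-0.9517 = -1.1611
Iteration 2:
  x: GS value = (7 - (-3)·0.8536 - (4)·-1.1611) / (9) = 1.5784;  x ← (1−ω)·0.9489 + ω·1.5784 = 1.7169
  y: GS value = (3 - (-2)·1.7169 - (1)·-1.1611) / (7) = 1.0850;  y ← (1−ω)·0.8536 + ω·1.0850 = 1.1359
  z: GS value = (8 - (2)·1.7169 - (-4)·1.1359) / (-10) = -0.9110;  z ← (1−ω)·-1.1611 + ω·-0.9110 = -0.8560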